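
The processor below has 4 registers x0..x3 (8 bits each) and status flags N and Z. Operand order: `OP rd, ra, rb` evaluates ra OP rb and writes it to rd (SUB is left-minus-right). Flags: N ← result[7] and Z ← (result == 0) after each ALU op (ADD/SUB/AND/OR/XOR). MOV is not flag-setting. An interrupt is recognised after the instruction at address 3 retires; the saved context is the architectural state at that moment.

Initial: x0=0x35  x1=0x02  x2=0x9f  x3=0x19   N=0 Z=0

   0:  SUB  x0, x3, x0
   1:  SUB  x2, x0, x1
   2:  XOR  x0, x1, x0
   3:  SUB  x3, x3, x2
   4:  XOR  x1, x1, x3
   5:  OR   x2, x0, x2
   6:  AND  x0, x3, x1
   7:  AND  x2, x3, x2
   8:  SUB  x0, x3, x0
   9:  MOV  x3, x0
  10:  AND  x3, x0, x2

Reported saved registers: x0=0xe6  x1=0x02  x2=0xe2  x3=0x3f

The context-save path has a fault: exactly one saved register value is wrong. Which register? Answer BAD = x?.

BAD = x3

after  0: x0=0xe4 x1=0x02 x2=0x9f x3=0x19  N=1 Z=0
after  1: x0=0xe4 x1=0x02 x2=0xe2 x3=0x19  N=1 Z=0
after  2: x0=0xe6 x1=0x02 x2=0xe2 x3=0x19  N=1 Z=0
after  3: x0=0xe6 x1=0x02 x2=0xe2 x3=0x37  N=0 Z=0
-- IRQ taken; context saved, return-PC = 4 --
mismatch: x3: reported 0x3f vs actual 0x37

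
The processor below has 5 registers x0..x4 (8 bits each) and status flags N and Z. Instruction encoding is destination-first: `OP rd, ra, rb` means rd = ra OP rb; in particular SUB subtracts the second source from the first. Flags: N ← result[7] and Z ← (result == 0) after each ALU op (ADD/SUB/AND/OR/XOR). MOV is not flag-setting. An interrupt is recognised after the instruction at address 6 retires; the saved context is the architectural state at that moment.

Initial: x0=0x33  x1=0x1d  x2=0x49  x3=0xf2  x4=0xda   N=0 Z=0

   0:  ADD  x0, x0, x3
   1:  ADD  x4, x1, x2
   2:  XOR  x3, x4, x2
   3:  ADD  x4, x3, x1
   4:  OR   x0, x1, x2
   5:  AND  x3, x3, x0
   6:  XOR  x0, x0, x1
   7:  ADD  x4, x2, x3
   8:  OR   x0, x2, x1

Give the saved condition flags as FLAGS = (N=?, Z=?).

FLAGS = (N=0, Z=0)

after  0: x0=0x25 x1=0x1d x2=0x49 x3=0xf2 x4=0xda  N=0 Z=0
after  1: x0=0x25 x1=0x1d x2=0x49 x3=0xf2 x4=0x66  N=0 Z=0
after  2: x0=0x25 x1=0x1d x2=0x49 x3=0x2f x4=0x66  N=0 Z=0
after  3: x0=0x25 x1=0x1d x2=0x49 x3=0x2f x4=0x4c  N=0 Z=0
after  4: x0=0x5d x1=0x1d x2=0x49 x3=0x2f x4=0x4c  N=0 Z=0
after  5: x0=0x5d x1=0x1d x2=0x49 x3=0x0d x4=0x4c  N=0 Z=0
after  6: x0=0x40 x1=0x1d x2=0x49 x3=0x0d x4=0x4c  N=0 Z=0
-- IRQ taken; context saved, return-PC = 7 --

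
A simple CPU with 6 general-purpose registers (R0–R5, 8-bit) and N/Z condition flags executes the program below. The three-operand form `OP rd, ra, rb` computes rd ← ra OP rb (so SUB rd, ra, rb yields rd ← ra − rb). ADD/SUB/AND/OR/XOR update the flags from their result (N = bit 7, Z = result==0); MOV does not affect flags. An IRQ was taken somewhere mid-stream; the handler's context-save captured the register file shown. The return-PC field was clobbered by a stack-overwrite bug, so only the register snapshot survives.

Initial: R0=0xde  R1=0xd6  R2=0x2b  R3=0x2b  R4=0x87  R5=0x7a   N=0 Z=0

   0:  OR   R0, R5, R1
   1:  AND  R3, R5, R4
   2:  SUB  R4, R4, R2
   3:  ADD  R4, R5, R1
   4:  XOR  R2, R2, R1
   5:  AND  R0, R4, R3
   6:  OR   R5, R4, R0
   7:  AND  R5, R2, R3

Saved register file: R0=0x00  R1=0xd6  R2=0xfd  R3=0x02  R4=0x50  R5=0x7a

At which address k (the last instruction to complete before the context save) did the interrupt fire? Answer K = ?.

K = 5

after  0: R0=0xfe R1=0xd6 R2=0x2b R3=0x2b R4=0x87 R5=0x7a  N=1 Z=0
after  1: R0=0xfe R1=0xd6 R2=0x2b R3=0x02 R4=0x87 R5=0x7a  N=0 Z=0
after  2: R0=0xfe R1=0xd6 R2=0x2b R3=0x02 R4=0x5c R5=0x7a  N=0 Z=0
after  3: R0=0xfe R1=0xd6 R2=0x2b R3=0x02 R4=0x50 R5=0x7a  N=0 Z=0
after  4: R0=0xfe R1=0xd6 R2=0xfd R3=0x02 R4=0x50 R5=0x7a  N=1 Z=0
after  5: R0=0x00 R1=0xd6 R2=0xfd R3=0x02 R4=0x50 R5=0x7a  N=0 Z=1
-- IRQ taken; context saved, return-PC = 6 --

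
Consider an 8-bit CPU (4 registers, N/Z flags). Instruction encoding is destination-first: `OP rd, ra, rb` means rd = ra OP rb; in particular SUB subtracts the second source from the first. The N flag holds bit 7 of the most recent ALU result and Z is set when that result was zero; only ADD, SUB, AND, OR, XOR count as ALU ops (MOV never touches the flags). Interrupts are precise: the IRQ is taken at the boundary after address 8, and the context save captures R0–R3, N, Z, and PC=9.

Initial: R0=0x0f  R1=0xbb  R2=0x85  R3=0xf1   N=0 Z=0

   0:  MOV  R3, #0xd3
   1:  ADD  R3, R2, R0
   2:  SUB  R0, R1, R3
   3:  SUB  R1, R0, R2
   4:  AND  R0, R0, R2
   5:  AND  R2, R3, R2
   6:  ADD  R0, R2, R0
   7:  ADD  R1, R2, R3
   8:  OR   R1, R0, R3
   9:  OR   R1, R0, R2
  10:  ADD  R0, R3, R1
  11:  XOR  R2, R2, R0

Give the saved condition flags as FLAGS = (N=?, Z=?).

FLAGS = (N=1, Z=0)

after  0: R0=0x0f R1=0xbb R2=0x85 R3=0xd3  N=0 Z=0
after  1: R0=0x0f R1=0xbb R2=0x85 R3=0x94  N=1 Z=0
after  2: R0=0x27 R1=0xbb R2=0x85 R3=0x94  N=0 Z=0
after  3: R0=0x27 R1=0xa2 R2=0x85 R3=0x94  N=1 Z=0
after  4: R0=0x05 R1=0xa2 R2=0x85 R3=0x94  N=0 Z=0
after  5: R0=0x05 R1=0xa2 R2=0x84 R3=0x94  N=1 Z=0
after  6: R0=0x89 R1=0xa2 R2=0x84 R3=0x94  N=1 Z=0
after  7: R0=0x89 R1=0x18 R2=0x84 R3=0x94  N=0 Z=0
after  8: R0=0x89 R1=0x9d R2=0x84 R3=0x94  N=1 Z=0
-- IRQ taken; context saved, return-PC = 9 --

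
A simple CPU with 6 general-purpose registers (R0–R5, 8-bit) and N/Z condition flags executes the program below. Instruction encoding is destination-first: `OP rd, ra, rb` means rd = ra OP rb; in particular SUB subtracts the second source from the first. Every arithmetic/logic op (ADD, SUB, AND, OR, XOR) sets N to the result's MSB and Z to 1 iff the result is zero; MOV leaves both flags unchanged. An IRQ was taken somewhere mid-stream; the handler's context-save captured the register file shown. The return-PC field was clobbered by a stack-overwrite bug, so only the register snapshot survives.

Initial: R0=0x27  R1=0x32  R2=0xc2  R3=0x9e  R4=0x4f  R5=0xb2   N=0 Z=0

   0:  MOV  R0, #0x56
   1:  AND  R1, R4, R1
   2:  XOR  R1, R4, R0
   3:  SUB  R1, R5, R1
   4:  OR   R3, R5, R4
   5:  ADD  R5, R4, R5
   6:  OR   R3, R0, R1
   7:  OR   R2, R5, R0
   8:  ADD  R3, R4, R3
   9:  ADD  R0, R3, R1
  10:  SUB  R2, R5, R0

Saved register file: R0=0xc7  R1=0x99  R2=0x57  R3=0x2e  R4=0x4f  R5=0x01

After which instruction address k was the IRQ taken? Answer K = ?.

after  0: R0=0x56 R1=0x32 R2=0xc2 R3=0x9e R4=0x4f R5=0xb2  N=0 Z=0
after  1: R0=0x56 R1=0x02 R2=0xc2 R3=0x9e R4=0x4f R5=0xb2  N=0 Z=0
after  2: R0=0x56 R1=0x19 R2=0xc2 R3=0x9e R4=0x4f R5=0xb2  N=0 Z=0
after  3: R0=0x56 R1=0x99 R2=0xc2 R3=0x9e R4=0x4f R5=0xb2  N=1 Z=0
after  4: R0=0x56 R1=0x99 R2=0xc2 R3=0xff R4=0x4f R5=0xb2  N=1 Z=0
after  5: R0=0x56 R1=0x99 R2=0xc2 R3=0xff R4=0x4f R5=0x01  N=0 Z=0
after  6: R0=0x56 R1=0x99 R2=0xc2 R3=0xdf R4=0x4f R5=0x01  N=1 Z=0
after  7: R0=0x56 R1=0x99 R2=0x57 R3=0xdf R4=0x4f R5=0x01  N=0 Z=0
after  8: R0=0x56 R1=0x99 R2=0x57 R3=0x2e R4=0x4f R5=0x01  N=0 Z=0
after  9: R0=0xc7 R1=0x99 R2=0x57 R3=0x2e R4=0x4f R5=0x01  N=1 Z=0
-- IRQ taken; context saved, return-PC = 10 --

K = 9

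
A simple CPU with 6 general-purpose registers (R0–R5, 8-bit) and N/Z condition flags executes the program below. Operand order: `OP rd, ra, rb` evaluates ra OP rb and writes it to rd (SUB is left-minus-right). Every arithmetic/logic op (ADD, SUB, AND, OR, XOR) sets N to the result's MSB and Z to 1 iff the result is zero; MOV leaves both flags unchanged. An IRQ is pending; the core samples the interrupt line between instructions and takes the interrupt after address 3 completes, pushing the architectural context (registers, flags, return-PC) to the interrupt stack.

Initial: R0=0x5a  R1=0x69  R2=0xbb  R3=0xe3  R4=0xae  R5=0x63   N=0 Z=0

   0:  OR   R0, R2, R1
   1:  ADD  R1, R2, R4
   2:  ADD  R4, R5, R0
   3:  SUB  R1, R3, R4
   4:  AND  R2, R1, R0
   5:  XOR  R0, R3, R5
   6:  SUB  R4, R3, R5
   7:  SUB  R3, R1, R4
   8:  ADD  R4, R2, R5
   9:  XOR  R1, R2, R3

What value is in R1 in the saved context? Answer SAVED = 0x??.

after  0: R0=0xfb R1=0x69 R2=0xbb R3=0xe3 R4=0xae R5=0x63  N=1 Z=0
after  1: R0=0xfb R1=0x69 R2=0xbb R3=0xe3 R4=0xae R5=0x63  N=0 Z=0
after  2: R0=0xfb R1=0x69 R2=0xbb R3=0xe3 R4=0x5e R5=0x63  N=0 Z=0
after  3: R0=0xfb R1=0x85 R2=0xbb R3=0xe3 R4=0x5e R5=0x63  N=1 Z=0
-- IRQ taken; context saved, return-PC = 4 --

SAVED = 0x85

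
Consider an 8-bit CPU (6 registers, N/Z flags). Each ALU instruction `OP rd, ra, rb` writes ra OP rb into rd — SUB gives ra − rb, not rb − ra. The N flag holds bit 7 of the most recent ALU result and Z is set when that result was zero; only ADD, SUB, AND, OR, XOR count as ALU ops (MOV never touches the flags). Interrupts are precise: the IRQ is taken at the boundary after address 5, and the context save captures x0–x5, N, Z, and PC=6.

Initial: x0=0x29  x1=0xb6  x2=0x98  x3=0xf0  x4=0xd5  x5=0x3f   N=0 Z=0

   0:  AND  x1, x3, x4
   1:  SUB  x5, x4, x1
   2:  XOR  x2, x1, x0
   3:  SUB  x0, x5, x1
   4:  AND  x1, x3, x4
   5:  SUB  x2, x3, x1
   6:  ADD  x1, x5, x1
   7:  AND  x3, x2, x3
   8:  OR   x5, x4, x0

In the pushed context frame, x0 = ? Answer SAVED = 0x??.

SAVED = 0x35

after  0: x0=0x29 x1=0xd0 x2=0x98 x3=0xf0 x4=0xd5 x5=0x3f  N=1 Z=0
after  1: x0=0x29 x1=0xd0 x2=0x98 x3=0xf0 x4=0xd5 x5=0x05  N=0 Z=0
after  2: x0=0x29 x1=0xd0 x2=0xf9 x3=0xf0 x4=0xd5 x5=0x05  N=1 Z=0
after  3: x0=0x35 x1=0xd0 x2=0xf9 x3=0xf0 x4=0xd5 x5=0x05  N=0 Z=0
after  4: x0=0x35 x1=0xd0 x2=0xf9 x3=0xf0 x4=0xd5 x5=0x05  N=1 Z=0
after  5: x0=0x35 x1=0xd0 x2=0x20 x3=0xf0 x4=0xd5 x5=0x05  N=0 Z=0
-- IRQ taken; context saved, return-PC = 6 --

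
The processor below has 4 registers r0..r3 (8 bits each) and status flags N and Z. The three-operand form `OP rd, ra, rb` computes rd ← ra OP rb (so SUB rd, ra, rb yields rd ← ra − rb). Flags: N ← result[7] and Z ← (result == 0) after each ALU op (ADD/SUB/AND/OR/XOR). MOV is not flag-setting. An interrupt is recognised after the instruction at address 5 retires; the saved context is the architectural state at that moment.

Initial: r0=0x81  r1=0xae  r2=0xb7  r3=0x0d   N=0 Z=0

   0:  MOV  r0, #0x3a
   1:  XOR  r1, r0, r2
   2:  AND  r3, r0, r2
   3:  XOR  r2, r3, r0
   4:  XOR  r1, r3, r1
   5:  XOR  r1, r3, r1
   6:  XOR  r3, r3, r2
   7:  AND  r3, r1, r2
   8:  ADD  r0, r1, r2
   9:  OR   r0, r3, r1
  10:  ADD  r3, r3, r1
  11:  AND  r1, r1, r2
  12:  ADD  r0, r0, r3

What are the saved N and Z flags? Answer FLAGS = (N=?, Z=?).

FLAGS = (N=1, Z=0)

after  0: r0=0x3a r1=0xae r2=0xb7 r3=0x0d  N=0 Z=0
after  1: r0=0x3a r1=0x8d r2=0xb7 r3=0x0d  N=1 Z=0
after  2: r0=0x3a r1=0x8d r2=0xb7 r3=0x32  N=0 Z=0
after  3: r0=0x3a r1=0x8d r2=0x08 r3=0x32  N=0 Z=0
after  4: r0=0x3a r1=0xbf r2=0x08 r3=0x32  N=1 Z=0
after  5: r0=0x3a r1=0x8d r2=0x08 r3=0x32  N=1 Z=0
-- IRQ taken; context saved, return-PC = 6 --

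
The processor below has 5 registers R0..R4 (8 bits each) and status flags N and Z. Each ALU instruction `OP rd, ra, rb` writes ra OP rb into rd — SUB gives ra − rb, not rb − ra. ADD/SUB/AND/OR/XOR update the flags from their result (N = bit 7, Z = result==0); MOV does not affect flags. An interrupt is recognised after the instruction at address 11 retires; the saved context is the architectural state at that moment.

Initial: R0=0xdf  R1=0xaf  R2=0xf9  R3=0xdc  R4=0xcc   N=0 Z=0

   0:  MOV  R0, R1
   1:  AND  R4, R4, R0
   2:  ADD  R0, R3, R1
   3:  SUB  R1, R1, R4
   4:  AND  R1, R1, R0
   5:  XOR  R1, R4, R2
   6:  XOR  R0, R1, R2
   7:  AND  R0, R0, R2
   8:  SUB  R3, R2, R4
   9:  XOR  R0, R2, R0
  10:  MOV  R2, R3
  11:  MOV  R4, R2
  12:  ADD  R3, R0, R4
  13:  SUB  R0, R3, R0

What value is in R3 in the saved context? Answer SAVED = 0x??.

SAVED = 0x6d

after  0: R0=0xaf R1=0xaf R2=0xf9 R3=0xdc R4=0xcc  N=0 Z=0
after  1: R0=0xaf R1=0xaf R2=0xf9 R3=0xdc R4=0x8c  N=1 Z=0
after  2: R0=0x8b R1=0xaf R2=0xf9 R3=0xdc R4=0x8c  N=1 Z=0
after  3: R0=0x8b R1=0x23 R2=0xf9 R3=0xdc R4=0x8c  N=0 Z=0
after  4: R0=0x8b R1=0x03 R2=0xf9 R3=0xdc R4=0x8c  N=0 Z=0
after  5: R0=0x8b R1=0x75 R2=0xf9 R3=0xdc R4=0x8c  N=0 Z=0
after  6: R0=0x8c R1=0x75 R2=0xf9 R3=0xdc R4=0x8c  N=1 Z=0
after  7: R0=0x88 R1=0x75 R2=0xf9 R3=0xdc R4=0x8c  N=1 Z=0
after  8: R0=0x88 R1=0x75 R2=0xf9 R3=0x6d R4=0x8c  N=0 Z=0
after  9: R0=0x71 R1=0x75 R2=0xf9 R3=0x6d R4=0x8c  N=0 Z=0
after 10: R0=0x71 R1=0x75 R2=0x6d R3=0x6d R4=0x8c  N=0 Z=0
after 11: R0=0x71 R1=0x75 R2=0x6d R3=0x6d R4=0x6d  N=0 Z=0
-- IRQ taken; context saved, return-PC = 12 --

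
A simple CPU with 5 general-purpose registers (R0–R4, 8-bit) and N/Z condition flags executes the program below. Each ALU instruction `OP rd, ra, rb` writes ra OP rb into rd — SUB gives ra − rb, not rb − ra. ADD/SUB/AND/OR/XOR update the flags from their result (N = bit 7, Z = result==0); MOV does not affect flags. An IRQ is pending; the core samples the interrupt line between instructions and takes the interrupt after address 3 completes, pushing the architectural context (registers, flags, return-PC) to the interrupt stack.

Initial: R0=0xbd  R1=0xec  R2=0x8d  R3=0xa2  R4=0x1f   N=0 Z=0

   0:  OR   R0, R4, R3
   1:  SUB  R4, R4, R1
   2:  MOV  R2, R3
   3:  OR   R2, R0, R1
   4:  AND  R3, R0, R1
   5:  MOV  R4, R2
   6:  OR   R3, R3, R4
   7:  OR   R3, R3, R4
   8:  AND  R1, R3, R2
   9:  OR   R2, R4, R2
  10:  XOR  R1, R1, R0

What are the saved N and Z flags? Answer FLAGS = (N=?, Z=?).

after  0: R0=0xbf R1=0xec R2=0x8d R3=0xa2 R4=0x1f  N=1 Z=0
after  1: R0=0xbf R1=0xec R2=0x8d R3=0xa2 R4=0x33  N=0 Z=0
after  2: R0=0xbf R1=0xec R2=0xa2 R3=0xa2 R4=0x33  N=0 Z=0
after  3: R0=0xbf R1=0xec R2=0xff R3=0xa2 R4=0x33  N=1 Z=0
-- IRQ taken; context saved, return-PC = 4 --

FLAGS = (N=1, Z=0)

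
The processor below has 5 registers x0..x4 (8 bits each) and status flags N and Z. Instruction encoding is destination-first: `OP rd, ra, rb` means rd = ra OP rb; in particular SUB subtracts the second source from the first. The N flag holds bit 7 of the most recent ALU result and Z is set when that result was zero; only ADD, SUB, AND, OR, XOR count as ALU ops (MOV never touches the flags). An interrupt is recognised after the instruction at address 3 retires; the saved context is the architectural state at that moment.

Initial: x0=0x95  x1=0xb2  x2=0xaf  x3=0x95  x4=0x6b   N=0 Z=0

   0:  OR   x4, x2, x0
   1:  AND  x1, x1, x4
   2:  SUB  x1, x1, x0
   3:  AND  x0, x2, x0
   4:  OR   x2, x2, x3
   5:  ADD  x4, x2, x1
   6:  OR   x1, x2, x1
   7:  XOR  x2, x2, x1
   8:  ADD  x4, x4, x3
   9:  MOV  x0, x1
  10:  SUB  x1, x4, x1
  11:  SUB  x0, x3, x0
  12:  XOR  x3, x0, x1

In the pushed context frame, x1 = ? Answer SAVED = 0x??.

SAVED = 0x1d

after  0: x0=0x95 x1=0xb2 x2=0xaf x3=0x95 x4=0xbf  N=1 Z=0
after  1: x0=0x95 x1=0xb2 x2=0xaf x3=0x95 x4=0xbf  N=1 Z=0
after  2: x0=0x95 x1=0x1d x2=0xaf x3=0x95 x4=0xbf  N=0 Z=0
after  3: x0=0x85 x1=0x1d x2=0xaf x3=0x95 x4=0xbf  N=1 Z=0
-- IRQ taken; context saved, return-PC = 4 --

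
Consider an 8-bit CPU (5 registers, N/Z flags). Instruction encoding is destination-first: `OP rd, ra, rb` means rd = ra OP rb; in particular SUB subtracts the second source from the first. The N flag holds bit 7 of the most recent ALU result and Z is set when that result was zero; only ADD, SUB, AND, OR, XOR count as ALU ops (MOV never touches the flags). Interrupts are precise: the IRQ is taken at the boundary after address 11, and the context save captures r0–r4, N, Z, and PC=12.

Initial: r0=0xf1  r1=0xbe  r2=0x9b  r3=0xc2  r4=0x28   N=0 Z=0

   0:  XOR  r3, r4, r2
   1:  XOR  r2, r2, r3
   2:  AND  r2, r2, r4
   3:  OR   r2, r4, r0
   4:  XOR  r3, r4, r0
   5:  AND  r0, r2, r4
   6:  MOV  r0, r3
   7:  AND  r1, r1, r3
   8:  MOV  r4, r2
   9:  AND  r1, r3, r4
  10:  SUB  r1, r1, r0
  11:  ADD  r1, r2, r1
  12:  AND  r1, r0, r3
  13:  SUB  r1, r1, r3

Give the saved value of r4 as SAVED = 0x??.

after  0: r0=0xf1 r1=0xbe r2=0x9b r3=0xb3 r4=0x28  N=1 Z=0
after  1: r0=0xf1 r1=0xbe r2=0x28 r3=0xb3 r4=0x28  N=0 Z=0
after  2: r0=0xf1 r1=0xbe r2=0x28 r3=0xb3 r4=0x28  N=0 Z=0
after  3: r0=0xf1 r1=0xbe r2=0xf9 r3=0xb3 r4=0x28  N=1 Z=0
after  4: r0=0xf1 r1=0xbe r2=0xf9 r3=0xd9 r4=0x28  N=1 Z=0
after  5: r0=0x28 r1=0xbe r2=0xf9 r3=0xd9 r4=0x28  N=0 Z=0
after  6: r0=0xd9 r1=0xbe r2=0xf9 r3=0xd9 r4=0x28  N=0 Z=0
after  7: r0=0xd9 r1=0x98 r2=0xf9 r3=0xd9 r4=0x28  N=1 Z=0
after  8: r0=0xd9 r1=0x98 r2=0xf9 r3=0xd9 r4=0xf9  N=1 Z=0
after  9: r0=0xd9 r1=0xd9 r2=0xf9 r3=0xd9 r4=0xf9  N=1 Z=0
after 10: r0=0xd9 r1=0x00 r2=0xf9 r3=0xd9 r4=0xf9  N=0 Z=1
after 11: r0=0xd9 r1=0xf9 r2=0xf9 r3=0xd9 r4=0xf9  N=1 Z=0
-- IRQ taken; context saved, return-PC = 12 --

SAVED = 0xf9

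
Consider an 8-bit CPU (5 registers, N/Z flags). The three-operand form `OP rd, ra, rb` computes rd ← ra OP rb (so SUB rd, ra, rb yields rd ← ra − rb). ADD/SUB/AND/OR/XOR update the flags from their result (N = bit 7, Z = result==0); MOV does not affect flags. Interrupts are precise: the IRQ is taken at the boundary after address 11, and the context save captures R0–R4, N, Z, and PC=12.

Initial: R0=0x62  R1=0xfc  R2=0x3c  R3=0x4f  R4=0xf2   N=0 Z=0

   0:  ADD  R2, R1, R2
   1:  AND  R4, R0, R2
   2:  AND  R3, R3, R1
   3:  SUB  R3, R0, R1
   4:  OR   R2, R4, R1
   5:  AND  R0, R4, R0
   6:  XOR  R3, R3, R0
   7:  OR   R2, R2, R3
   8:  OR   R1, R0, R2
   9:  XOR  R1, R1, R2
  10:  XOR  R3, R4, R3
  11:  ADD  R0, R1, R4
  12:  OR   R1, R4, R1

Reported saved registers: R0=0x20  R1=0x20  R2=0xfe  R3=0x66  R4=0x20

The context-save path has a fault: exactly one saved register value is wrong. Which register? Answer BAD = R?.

BAD = R1

after  0: R0=0x62 R1=0xfc R2=0x38 R3=0x4f R4=0xf2  N=0 Z=0
after  1: R0=0x62 R1=0xfc R2=0x38 R3=0x4f R4=0x20  N=0 Z=0
after  2: R0=0x62 R1=0xfc R2=0x38 R3=0x4c R4=0x20  N=0 Z=0
after  3: R0=0x62 R1=0xfc R2=0x38 R3=0x66 R4=0x20  N=0 Z=0
after  4: R0=0x62 R1=0xfc R2=0xfc R3=0x66 R4=0x20  N=1 Z=0
after  5: R0=0x20 R1=0xfc R2=0xfc R3=0x66 R4=0x20  N=0 Z=0
after  6: R0=0x20 R1=0xfc R2=0xfc R3=0x46 R4=0x20  N=0 Z=0
after  7: R0=0x20 R1=0xfc R2=0xfe R3=0x46 R4=0x20  N=1 Z=0
after  8: R0=0x20 R1=0xfe R2=0xfe R3=0x46 R4=0x20  N=1 Z=0
after  9: R0=0x20 R1=0x00 R2=0xfe R3=0x46 R4=0x20  N=0 Z=1
after 10: R0=0x20 R1=0x00 R2=0xfe R3=0x66 R4=0x20  N=0 Z=0
after 11: R0=0x20 R1=0x00 R2=0xfe R3=0x66 R4=0x20  N=0 Z=0
-- IRQ taken; context saved, return-PC = 12 --
mismatch: R1: reported 0x20 vs actual 0x00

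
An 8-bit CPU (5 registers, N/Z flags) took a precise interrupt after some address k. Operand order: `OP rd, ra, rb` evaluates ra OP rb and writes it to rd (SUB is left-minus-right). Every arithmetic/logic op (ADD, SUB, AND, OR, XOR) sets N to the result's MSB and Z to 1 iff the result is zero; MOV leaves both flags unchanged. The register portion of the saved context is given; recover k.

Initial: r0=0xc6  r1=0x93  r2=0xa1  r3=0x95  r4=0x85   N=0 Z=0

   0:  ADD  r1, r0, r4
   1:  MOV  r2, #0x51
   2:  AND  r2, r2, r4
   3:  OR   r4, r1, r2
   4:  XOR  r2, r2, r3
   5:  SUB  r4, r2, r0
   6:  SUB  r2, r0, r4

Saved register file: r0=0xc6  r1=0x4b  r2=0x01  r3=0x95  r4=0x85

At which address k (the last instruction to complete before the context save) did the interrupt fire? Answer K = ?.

K = 2

after  0: r0=0xc6 r1=0x4b r2=0xa1 r3=0x95 r4=0x85  N=0 Z=0
after  1: r0=0xc6 r1=0x4b r2=0x51 r3=0x95 r4=0x85  N=0 Z=0
after  2: r0=0xc6 r1=0x4b r2=0x01 r3=0x95 r4=0x85  N=0 Z=0
-- IRQ taken; context saved, return-PC = 3 --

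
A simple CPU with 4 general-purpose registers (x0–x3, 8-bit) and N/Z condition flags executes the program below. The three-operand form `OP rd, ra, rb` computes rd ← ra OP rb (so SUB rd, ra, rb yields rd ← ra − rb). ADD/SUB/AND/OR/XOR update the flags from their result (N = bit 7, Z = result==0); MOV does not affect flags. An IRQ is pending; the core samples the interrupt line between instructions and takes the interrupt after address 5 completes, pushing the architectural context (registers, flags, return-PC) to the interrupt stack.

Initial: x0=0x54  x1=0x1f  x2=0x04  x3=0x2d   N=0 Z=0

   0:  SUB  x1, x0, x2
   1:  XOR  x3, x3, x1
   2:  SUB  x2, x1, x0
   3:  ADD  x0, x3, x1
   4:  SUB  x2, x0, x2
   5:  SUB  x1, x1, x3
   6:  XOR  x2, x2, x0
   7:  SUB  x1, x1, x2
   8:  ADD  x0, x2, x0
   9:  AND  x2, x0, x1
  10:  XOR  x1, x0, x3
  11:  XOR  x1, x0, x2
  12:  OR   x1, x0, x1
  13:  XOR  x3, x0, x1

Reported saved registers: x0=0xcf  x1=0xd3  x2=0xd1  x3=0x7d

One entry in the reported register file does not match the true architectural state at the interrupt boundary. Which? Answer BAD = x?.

after  0: x0=0x54 x1=0x50 x2=0x04 x3=0x2d  N=0 Z=0
after  1: x0=0x54 x1=0x50 x2=0x04 x3=0x7d  N=0 Z=0
after  2: x0=0x54 x1=0x50 x2=0xfc x3=0x7d  N=1 Z=0
after  3: x0=0xcd x1=0x50 x2=0xfc x3=0x7d  N=1 Z=0
after  4: x0=0xcd x1=0x50 x2=0xd1 x3=0x7d  N=1 Z=0
after  5: x0=0xcd x1=0xd3 x2=0xd1 x3=0x7d  N=1 Z=0
-- IRQ taken; context saved, return-PC = 6 --
mismatch: x0: reported 0xcf vs actual 0xcd

BAD = x0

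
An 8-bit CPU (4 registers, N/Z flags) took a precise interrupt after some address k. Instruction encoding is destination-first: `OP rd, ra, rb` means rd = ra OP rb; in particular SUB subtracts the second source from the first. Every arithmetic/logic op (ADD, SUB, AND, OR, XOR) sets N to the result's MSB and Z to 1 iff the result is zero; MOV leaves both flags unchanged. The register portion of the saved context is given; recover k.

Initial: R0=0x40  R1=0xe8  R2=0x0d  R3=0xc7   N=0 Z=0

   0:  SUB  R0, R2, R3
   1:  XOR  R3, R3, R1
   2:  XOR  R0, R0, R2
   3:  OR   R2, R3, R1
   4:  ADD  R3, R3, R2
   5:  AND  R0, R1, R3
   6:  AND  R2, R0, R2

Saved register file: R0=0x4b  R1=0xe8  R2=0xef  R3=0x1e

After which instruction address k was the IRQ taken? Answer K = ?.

after  0: R0=0x46 R1=0xe8 R2=0x0d R3=0xc7  N=0 Z=0
after  1: R0=0x46 R1=0xe8 R2=0x0d R3=0x2f  N=0 Z=0
after  2: R0=0x4b R1=0xe8 R2=0x0d R3=0x2f  N=0 Z=0
after  3: R0=0x4b R1=0xe8 R2=0xef R3=0x2f  N=1 Z=0
after  4: R0=0x4b R1=0xe8 R2=0xef R3=0x1e  N=0 Z=0
-- IRQ taken; context saved, return-PC = 5 --

K = 4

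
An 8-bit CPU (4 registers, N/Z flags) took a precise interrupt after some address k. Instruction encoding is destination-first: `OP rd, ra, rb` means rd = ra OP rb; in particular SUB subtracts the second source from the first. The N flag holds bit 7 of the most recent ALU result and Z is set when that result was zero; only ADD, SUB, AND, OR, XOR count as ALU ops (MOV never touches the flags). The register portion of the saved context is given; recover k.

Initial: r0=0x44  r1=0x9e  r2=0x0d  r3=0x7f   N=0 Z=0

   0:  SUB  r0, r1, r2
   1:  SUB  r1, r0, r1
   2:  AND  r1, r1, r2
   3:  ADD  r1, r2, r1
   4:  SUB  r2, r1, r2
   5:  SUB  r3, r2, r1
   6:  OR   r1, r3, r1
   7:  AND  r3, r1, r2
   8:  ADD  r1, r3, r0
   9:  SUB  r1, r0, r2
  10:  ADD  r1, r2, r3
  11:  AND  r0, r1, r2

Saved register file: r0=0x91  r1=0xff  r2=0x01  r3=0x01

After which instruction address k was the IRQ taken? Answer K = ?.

after  0: r0=0x91 r1=0x9e r2=0x0d r3=0x7f  N=1 Z=0
after  1: r0=0x91 r1=0xf3 r2=0x0d r3=0x7f  N=1 Z=0
after  2: r0=0x91 r1=0x01 r2=0x0d r3=0x7f  N=0 Z=0
after  3: r0=0x91 r1=0x0e r2=0x0d r3=0x7f  N=0 Z=0
after  4: r0=0x91 r1=0x0e r2=0x01 r3=0x7f  N=0 Z=0
after  5: r0=0x91 r1=0x0e r2=0x01 r3=0xf3  N=1 Z=0
after  6: r0=0x91 r1=0xff r2=0x01 r3=0xf3  N=1 Z=0
after  7: r0=0x91 r1=0xff r2=0x01 r3=0x01  N=0 Z=0
-- IRQ taken; context saved, return-PC = 8 --

K = 7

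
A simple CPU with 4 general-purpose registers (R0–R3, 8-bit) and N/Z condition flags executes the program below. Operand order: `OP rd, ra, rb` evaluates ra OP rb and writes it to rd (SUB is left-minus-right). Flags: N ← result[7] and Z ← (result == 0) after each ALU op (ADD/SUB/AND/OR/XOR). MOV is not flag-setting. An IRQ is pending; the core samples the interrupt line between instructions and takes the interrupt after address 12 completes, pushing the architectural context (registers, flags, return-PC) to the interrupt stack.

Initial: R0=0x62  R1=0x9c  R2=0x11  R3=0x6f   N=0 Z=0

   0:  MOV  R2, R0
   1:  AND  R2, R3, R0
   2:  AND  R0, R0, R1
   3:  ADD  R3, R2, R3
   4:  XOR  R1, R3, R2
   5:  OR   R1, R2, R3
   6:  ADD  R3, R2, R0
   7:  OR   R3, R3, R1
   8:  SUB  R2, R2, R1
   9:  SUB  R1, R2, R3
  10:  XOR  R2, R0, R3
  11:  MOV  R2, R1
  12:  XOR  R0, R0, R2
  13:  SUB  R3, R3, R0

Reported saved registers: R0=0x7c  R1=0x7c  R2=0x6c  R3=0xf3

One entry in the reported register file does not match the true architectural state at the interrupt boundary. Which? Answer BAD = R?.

BAD = R2

after  0: R0=0x62 R1=0x9c R2=0x62 R3=0x6f  N=0 Z=0
after  1: R0=0x62 R1=0x9c R2=0x62 R3=0x6f  N=0 Z=0
after  2: R0=0x00 R1=0x9c R2=0x62 R3=0x6f  N=0 Z=1
after  3: R0=0x00 R1=0x9c R2=0x62 R3=0xd1  N=1 Z=0
after  4: R0=0x00 R1=0xb3 R2=0x62 R3=0xd1  N=1 Z=0
after  5: R0=0x00 R1=0xf3 R2=0x62 R3=0xd1  N=1 Z=0
after  6: R0=0x00 R1=0xf3 R2=0x62 R3=0x62  N=0 Z=0
after  7: R0=0x00 R1=0xf3 R2=0x62 R3=0xf3  N=1 Z=0
after  8: R0=0x00 R1=0xf3 R2=0x6f R3=0xf3  N=0 Z=0
after  9: R0=0x00 R1=0x7c R2=0x6f R3=0xf3  N=0 Z=0
after 10: R0=0x00 R1=0x7c R2=0xf3 R3=0xf3  N=1 Z=0
after 11: R0=0x00 R1=0x7c R2=0x7c R3=0xf3  N=1 Z=0
after 12: R0=0x7c R1=0x7c R2=0x7c R3=0xf3  N=0 Z=0
-- IRQ taken; context saved, return-PC = 13 --
mismatch: R2: reported 0x6c vs actual 0x7c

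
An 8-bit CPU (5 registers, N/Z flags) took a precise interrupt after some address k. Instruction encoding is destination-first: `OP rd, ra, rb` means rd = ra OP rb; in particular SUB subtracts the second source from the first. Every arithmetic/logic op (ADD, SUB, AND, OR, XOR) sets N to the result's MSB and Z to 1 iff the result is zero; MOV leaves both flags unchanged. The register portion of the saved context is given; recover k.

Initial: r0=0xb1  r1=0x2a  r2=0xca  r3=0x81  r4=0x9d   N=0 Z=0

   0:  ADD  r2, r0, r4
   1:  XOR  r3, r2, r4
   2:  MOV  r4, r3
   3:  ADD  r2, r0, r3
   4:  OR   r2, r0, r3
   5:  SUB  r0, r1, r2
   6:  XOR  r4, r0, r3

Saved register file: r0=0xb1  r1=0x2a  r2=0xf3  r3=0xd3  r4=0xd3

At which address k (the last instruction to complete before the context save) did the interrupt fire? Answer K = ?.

K = 4

after  0: r0=0xb1 r1=0x2a r2=0x4e r3=0x81 r4=0x9d  N=0 Z=0
after  1: r0=0xb1 r1=0x2a r2=0x4e r3=0xd3 r4=0x9d  N=1 Z=0
after  2: r0=0xb1 r1=0x2a r2=0x4e r3=0xd3 r4=0xd3  N=1 Z=0
after  3: r0=0xb1 r1=0x2a r2=0x84 r3=0xd3 r4=0xd3  N=1 Z=0
after  4: r0=0xb1 r1=0x2a r2=0xf3 r3=0xd3 r4=0xd3  N=1 Z=0
-- IRQ taken; context saved, return-PC = 5 --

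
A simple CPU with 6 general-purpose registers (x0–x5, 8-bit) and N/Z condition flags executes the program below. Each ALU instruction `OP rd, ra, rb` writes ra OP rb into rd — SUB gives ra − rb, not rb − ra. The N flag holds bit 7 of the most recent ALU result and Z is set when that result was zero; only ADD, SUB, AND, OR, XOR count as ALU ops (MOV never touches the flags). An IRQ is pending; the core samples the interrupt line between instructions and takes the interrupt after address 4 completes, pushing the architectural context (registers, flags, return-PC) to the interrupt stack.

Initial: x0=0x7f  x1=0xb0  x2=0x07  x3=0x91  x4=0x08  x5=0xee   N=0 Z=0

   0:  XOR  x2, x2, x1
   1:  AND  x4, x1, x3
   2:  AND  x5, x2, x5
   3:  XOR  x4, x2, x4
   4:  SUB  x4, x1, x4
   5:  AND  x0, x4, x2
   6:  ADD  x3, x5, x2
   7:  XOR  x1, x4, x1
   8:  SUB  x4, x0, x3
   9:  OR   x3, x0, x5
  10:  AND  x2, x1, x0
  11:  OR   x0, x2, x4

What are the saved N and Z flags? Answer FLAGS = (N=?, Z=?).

after  0: x0=0x7f x1=0xb0 x2=0xb7 x3=0x91 x4=0x08 x5=0xee  N=1 Z=0
after  1: x0=0x7f x1=0xb0 x2=0xb7 x3=0x91 x4=0x90 x5=0xee  N=1 Z=0
after  2: x0=0x7f x1=0xb0 x2=0xb7 x3=0x91 x4=0x90 x5=0xa6  N=1 Z=0
after  3: x0=0x7f x1=0xb0 x2=0xb7 x3=0x91 x4=0x27 x5=0xa6  N=0 Z=0
after  4: x0=0x7f x1=0xb0 x2=0xb7 x3=0x91 x4=0x89 x5=0xa6  N=1 Z=0
-- IRQ taken; context saved, return-PC = 5 --

FLAGS = (N=1, Z=0)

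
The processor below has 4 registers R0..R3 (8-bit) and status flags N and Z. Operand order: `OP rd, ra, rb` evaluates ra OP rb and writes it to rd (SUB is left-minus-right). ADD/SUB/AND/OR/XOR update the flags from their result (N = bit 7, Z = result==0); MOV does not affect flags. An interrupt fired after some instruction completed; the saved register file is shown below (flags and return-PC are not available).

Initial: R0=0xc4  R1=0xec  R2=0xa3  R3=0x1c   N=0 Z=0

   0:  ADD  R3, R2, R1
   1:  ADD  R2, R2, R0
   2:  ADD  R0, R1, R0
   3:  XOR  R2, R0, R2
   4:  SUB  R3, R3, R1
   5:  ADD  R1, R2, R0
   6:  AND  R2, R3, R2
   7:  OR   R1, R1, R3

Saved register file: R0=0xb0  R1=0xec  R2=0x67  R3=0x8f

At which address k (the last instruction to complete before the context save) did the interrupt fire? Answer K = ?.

K = 2

after  0: R0=0xc4 R1=0xec R2=0xa3 R3=0x8f  N=1 Z=0
after  1: R0=0xc4 R1=0xec R2=0x67 R3=0x8f  N=0 Z=0
after  2: R0=0xb0 R1=0xec R2=0x67 R3=0x8f  N=1 Z=0
-- IRQ taken; context saved, return-PC = 3 --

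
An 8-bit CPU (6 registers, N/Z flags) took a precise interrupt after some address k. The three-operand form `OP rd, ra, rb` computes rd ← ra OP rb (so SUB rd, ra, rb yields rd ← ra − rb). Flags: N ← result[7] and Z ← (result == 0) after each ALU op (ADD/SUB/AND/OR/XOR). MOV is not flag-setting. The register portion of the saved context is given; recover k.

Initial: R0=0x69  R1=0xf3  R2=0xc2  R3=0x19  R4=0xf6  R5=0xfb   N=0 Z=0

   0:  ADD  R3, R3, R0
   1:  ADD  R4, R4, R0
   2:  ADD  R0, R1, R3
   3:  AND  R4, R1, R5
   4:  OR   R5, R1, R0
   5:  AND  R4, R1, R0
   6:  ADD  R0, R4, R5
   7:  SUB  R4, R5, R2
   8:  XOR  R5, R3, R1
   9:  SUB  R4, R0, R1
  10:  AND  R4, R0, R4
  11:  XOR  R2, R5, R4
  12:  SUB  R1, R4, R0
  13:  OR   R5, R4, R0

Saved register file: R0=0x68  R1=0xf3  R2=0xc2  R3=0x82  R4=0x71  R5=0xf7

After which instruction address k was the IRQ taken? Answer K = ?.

after  0: R0=0x69 R1=0xf3 R2=0xc2 R3=0x82 R4=0xf6 R5=0xfb  N=1 Z=0
after  1: R0=0x69 R1=0xf3 R2=0xc2 R3=0x82 R4=0x5f R5=0xfb  N=0 Z=0
after  2: R0=0x75 R1=0xf3 R2=0xc2 R3=0x82 R4=0x5f R5=0xfb  N=0 Z=0
after  3: R0=0x75 R1=0xf3 R2=0xc2 R3=0x82 R4=0xf3 R5=0xfb  N=1 Z=0
after  4: R0=0x75 R1=0xf3 R2=0xc2 R3=0x82 R4=0xf3 R5=0xf7  N=1 Z=0
after  5: R0=0x75 R1=0xf3 R2=0xc2 R3=0x82 R4=0x71 R5=0xf7  N=0 Z=0
after  6: R0=0x68 R1=0xf3 R2=0xc2 R3=0x82 R4=0x71 R5=0xf7  N=0 Z=0
-- IRQ taken; context saved, return-PC = 7 --

K = 6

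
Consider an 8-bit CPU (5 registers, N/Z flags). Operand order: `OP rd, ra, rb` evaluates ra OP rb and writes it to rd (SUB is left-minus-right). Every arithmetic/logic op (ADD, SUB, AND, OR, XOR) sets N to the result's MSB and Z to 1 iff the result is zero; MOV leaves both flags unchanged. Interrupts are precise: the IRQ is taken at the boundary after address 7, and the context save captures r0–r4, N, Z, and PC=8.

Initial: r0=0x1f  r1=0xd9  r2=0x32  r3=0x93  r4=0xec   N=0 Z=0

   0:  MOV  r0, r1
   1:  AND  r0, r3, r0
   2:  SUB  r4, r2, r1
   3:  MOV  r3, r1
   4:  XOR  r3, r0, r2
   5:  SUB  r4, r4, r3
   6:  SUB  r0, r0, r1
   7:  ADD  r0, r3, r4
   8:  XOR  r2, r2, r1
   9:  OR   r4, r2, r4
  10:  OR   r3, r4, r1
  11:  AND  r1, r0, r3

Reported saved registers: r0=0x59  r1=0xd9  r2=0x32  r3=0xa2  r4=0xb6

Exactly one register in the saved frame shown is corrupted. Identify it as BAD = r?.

after  0: r0=0xd9 r1=0xd9 r2=0x32 r3=0x93 r4=0xec  N=0 Z=0
after  1: r0=0x91 r1=0xd9 r2=0x32 r3=0x93 r4=0xec  N=1 Z=0
after  2: r0=0x91 r1=0xd9 r2=0x32 r3=0x93 r4=0x59  N=0 Z=0
after  3: r0=0x91 r1=0xd9 r2=0x32 r3=0xd9 r4=0x59  N=0 Z=0
after  4: r0=0x91 r1=0xd9 r2=0x32 r3=0xa3 r4=0x59  N=1 Z=0
after  5: r0=0x91 r1=0xd9 r2=0x32 r3=0xa3 r4=0xb6  N=1 Z=0
after  6: r0=0xb8 r1=0xd9 r2=0x32 r3=0xa3 r4=0xb6  N=1 Z=0
after  7: r0=0x59 r1=0xd9 r2=0x32 r3=0xa3 r4=0xb6  N=0 Z=0
-- IRQ taken; context saved, return-PC = 8 --
mismatch: r3: reported 0xa2 vs actual 0xa3

BAD = r3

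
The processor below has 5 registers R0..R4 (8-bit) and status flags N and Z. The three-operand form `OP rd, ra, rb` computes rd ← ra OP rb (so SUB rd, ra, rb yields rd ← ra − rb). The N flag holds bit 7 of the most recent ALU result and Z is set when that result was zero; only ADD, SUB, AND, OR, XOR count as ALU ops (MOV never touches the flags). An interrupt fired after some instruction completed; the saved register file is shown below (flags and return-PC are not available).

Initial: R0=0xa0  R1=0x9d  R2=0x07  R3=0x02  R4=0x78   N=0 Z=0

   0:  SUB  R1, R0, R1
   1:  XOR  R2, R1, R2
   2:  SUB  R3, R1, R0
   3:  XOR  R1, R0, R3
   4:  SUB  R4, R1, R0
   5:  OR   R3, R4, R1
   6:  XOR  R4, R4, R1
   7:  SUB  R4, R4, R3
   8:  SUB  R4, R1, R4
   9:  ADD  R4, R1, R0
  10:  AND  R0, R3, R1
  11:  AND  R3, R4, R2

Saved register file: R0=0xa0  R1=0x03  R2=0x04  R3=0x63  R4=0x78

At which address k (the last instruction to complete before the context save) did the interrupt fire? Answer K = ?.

after  0: R0=0xa0 R1=0x03 R2=0x07 R3=0x02 R4=0x78  N=0 Z=0
after  1: R0=0xa0 R1=0x03 R2=0x04 R3=0x02 R4=0x78  N=0 Z=0
after  2: R0=0xa0 R1=0x03 R2=0x04 R3=0x63 R4=0x78  N=0 Z=0
-- IRQ taken; context saved, return-PC = 3 --

K = 2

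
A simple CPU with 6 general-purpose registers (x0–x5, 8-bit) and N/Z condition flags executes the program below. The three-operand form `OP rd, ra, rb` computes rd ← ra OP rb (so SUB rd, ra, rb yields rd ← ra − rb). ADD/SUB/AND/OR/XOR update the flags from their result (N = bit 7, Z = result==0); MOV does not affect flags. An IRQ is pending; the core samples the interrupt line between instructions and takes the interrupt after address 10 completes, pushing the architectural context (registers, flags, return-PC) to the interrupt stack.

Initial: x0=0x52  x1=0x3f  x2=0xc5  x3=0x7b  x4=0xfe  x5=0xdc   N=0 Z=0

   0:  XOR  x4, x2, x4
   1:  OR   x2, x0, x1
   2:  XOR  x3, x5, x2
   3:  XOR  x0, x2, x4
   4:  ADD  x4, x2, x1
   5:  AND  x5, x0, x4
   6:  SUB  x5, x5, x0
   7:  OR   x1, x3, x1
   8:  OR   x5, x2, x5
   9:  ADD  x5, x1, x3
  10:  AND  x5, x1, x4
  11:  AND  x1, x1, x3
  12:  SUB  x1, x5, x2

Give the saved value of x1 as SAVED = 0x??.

SAVED = 0xbf

after  0: x0=0x52 x1=0x3f x2=0xc5 x3=0x7b x4=0x3b x5=0xdc  N=0 Z=0
after  1: x0=0x52 x1=0x3f x2=0x7f x3=0x7b x4=0x3b x5=0xdc  N=0 Z=0
after  2: x0=0x52 x1=0x3f x2=0x7f x3=0xa3 x4=0x3b x5=0xdc  N=1 Z=0
after  3: x0=0x44 x1=0x3f x2=0x7f x3=0xa3 x4=0x3b x5=0xdc  N=0 Z=0
after  4: x0=0x44 x1=0x3f x2=0x7f x3=0xa3 x4=0xbe x5=0xdc  N=1 Z=0
after  5: x0=0x44 x1=0x3f x2=0x7f x3=0xa3 x4=0xbe x5=0x04  N=0 Z=0
after  6: x0=0x44 x1=0x3f x2=0x7f x3=0xa3 x4=0xbe x5=0xc0  N=1 Z=0
after  7: x0=0x44 x1=0xbf x2=0x7f x3=0xa3 x4=0xbe x5=0xc0  N=1 Z=0
after  8: x0=0x44 x1=0xbf x2=0x7f x3=0xa3 x4=0xbe x5=0xff  N=1 Z=0
after  9: x0=0x44 x1=0xbf x2=0x7f x3=0xa3 x4=0xbe x5=0x62  N=0 Z=0
after 10: x0=0x44 x1=0xbf x2=0x7f x3=0xa3 x4=0xbe x5=0xbe  N=1 Z=0
-- IRQ taken; context saved, return-PC = 11 --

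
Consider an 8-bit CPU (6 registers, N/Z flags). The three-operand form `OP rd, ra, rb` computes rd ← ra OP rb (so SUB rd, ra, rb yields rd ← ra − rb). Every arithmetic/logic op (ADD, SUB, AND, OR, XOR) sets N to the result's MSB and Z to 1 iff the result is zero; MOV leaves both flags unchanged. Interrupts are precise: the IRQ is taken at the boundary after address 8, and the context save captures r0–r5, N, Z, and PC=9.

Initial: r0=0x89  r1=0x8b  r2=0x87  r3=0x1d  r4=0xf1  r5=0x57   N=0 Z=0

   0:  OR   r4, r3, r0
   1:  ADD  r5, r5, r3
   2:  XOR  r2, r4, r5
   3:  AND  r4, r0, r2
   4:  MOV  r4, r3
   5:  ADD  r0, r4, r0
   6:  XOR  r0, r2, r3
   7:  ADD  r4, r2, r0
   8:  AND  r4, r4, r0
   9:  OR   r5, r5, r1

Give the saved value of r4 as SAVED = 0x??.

after  0: r0=0x89 r1=0x8b r2=0x87 r3=0x1d r4=0x9d r5=0x57  N=1 Z=0
after  1: r0=0x89 r1=0x8b r2=0x87 r3=0x1d r4=0x9d r5=0x74  N=0 Z=0
after  2: r0=0x89 r1=0x8b r2=0xe9 r3=0x1d r4=0x9d r5=0x74  N=1 Z=0
after  3: r0=0x89 r1=0x8b r2=0xe9 r3=0x1d r4=0x89 r5=0x74  N=1 Z=0
after  4: r0=0x89 r1=0x8b r2=0xe9 r3=0x1d r4=0x1d r5=0x74  N=1 Z=0
after  5: r0=0xa6 r1=0x8b r2=0xe9 r3=0x1d r4=0x1d r5=0x74  N=1 Z=0
after  6: r0=0xf4 r1=0x8b r2=0xe9 r3=0x1d r4=0x1d r5=0x74  N=1 Z=0
after  7: r0=0xf4 r1=0x8b r2=0xe9 r3=0x1d r4=0xdd r5=0x74  N=1 Z=0
after  8: r0=0xf4 r1=0x8b r2=0xe9 r3=0x1d r4=0xd4 r5=0x74  N=1 Z=0
-- IRQ taken; context saved, return-PC = 9 --

SAVED = 0xd4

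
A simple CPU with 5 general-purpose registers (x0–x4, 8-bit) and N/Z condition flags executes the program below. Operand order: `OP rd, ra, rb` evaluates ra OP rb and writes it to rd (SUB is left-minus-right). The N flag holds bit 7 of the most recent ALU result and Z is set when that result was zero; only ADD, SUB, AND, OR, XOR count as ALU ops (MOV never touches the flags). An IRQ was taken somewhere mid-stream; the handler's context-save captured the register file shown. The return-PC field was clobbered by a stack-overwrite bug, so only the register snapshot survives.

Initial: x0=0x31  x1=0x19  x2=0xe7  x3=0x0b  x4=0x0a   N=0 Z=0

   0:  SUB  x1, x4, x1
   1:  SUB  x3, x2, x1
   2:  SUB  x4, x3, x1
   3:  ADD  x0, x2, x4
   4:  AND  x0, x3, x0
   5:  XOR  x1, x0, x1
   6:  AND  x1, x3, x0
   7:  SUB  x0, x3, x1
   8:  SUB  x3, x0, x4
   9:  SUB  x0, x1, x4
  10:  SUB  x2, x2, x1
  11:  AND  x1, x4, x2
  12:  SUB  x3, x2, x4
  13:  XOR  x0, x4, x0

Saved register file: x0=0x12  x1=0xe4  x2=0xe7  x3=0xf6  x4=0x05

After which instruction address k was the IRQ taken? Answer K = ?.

after  0: x0=0x31 x1=0xf1 x2=0xe7 x3=0x0b x4=0x0a  N=1 Z=0
after  1: x0=0x31 x1=0xf1 x2=0xe7 x3=0xf6 x4=0x0a  N=1 Z=0
after  2: x0=0x31 x1=0xf1 x2=0xe7 x3=0xf6 x4=0x05  N=0 Z=0
after  3: x0=0xec x1=0xf1 x2=0xe7 x3=0xf6 x4=0x05  N=1 Z=0
after  4: x0=0xe4 x1=0xf1 x2=0xe7 x3=0xf6 x4=0x05  N=1 Z=0
after  5: x0=0xe4 x1=0x15 x2=0xe7 x3=0xf6 x4=0x05  N=0 Z=0
after  6: x0=0xe4 x1=0xe4 x2=0xe7 x3=0xf6 x4=0x05  N=1 Z=0
after  7: x0=0x12 x1=0xe4 x2=0xe7 x3=0xf6 x4=0x05  N=0 Z=0
-- IRQ taken; context saved, return-PC = 8 --

K = 7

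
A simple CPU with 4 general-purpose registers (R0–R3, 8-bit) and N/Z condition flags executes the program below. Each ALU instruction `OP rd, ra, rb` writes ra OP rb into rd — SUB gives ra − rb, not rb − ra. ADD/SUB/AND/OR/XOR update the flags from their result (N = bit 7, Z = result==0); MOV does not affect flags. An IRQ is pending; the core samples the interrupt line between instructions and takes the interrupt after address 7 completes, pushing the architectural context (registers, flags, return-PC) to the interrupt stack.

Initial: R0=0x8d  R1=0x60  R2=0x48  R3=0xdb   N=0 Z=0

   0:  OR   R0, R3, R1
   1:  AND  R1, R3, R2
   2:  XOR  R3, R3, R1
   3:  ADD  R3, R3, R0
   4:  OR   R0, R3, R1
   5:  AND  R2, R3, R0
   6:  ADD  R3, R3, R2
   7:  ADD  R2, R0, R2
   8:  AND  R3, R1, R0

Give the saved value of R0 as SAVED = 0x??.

SAVED = 0xce

after  0: R0=0xfb R1=0x60 R2=0x48 R3=0xdb  N=1 Z=0
after  1: R0=0xfb R1=0x48 R2=0x48 R3=0xdb  N=0 Z=0
after  2: R0=0xfb R1=0x48 R2=0x48 R3=0x93  N=1 Z=0
after  3: R0=0xfb R1=0x48 R2=0x48 R3=0x8e  N=1 Z=0
after  4: R0=0xce R1=0x48 R2=0x48 R3=0x8e  N=1 Z=0
after  5: R0=0xce R1=0x48 R2=0x8e R3=0x8e  N=1 Z=0
after  6: R0=0xce R1=0x48 R2=0x8e R3=0x1c  N=0 Z=0
after  7: R0=0xce R1=0x48 R2=0x5c R3=0x1c  N=0 Z=0
-- IRQ taken; context saved, return-PC = 8 --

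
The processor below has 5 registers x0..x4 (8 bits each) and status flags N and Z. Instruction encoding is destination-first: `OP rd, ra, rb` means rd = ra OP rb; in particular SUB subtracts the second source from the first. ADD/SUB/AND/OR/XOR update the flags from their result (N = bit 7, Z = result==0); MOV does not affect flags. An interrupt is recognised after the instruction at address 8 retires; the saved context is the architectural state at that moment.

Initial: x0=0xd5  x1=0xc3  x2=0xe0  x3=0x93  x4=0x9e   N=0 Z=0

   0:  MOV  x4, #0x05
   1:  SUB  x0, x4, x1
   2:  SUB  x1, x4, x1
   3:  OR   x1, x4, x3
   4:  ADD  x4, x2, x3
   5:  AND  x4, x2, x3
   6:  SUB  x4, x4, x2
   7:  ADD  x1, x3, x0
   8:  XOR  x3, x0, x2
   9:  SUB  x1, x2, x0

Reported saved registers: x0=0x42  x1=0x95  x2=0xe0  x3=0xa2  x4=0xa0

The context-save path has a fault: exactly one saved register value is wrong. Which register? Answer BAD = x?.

after  0: x0=0xd5 x1=0xc3 x2=0xe0 x3=0x93 x4=0x05  N=0 Z=0
after  1: x0=0x42 x1=0xc3 x2=0xe0 x3=0x93 x4=0x05  N=0 Z=0
after  2: x0=0x42 x1=0x42 x2=0xe0 x3=0x93 x4=0x05  N=0 Z=0
after  3: x0=0x42 x1=0x97 x2=0xe0 x3=0x93 x4=0x05  N=1 Z=0
after  4: x0=0x42 x1=0x97 x2=0xe0 x3=0x93 x4=0x73  N=0 Z=0
after  5: x0=0x42 x1=0x97 x2=0xe0 x3=0x93 x4=0x80  N=1 Z=0
after  6: x0=0x42 x1=0x97 x2=0xe0 x3=0x93 x4=0xa0  N=1 Z=0
after  7: x0=0x42 x1=0xd5 x2=0xe0 x3=0x93 x4=0xa0  N=1 Z=0
after  8: x0=0x42 x1=0xd5 x2=0xe0 x3=0xa2 x4=0xa0  N=1 Z=0
-- IRQ taken; context saved, return-PC = 9 --
mismatch: x1: reported 0x95 vs actual 0xd5

BAD = x1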